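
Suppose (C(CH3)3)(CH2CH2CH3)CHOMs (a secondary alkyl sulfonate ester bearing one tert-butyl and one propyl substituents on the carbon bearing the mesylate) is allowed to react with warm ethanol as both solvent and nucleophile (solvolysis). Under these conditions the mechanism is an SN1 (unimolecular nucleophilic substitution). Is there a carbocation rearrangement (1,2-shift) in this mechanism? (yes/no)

yes

The first-formed carbocation is secondary.
The adjacent tert-butyl carbon has no hydrogen but bears methyl groups; migration of one methyl with its bonding pair (a 1,2-methyl shift) places the charge on a tertiary centre.
Tertiary is more stable than secondary, so the shift occurs.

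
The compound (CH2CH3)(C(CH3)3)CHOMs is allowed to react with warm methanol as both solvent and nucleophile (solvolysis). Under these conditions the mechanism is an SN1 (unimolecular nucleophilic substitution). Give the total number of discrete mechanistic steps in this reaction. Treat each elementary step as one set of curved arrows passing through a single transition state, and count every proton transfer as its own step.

4

Step 1: The C–O bond breaks with both electrons going to the mesylate; MsO⁻ leaves and a secondary carbocation remains.
Step 2: A methyl group with its bonding pair migrates from the adjacent tert-butyl carbon to the cationic centre — a 1,2-methyl shift — upgrading the secondary cation to a tertiary one.
Step 3: CH3OH donates an oxygen lone pair into the empty p orbital of the cation, giving a protonated ether (an oxonium ion).
Step 4: Proton transfer from the O–H of the oxonium ion to a solvent molecule delivers the neutral ether.
Total: 4 elementary steps.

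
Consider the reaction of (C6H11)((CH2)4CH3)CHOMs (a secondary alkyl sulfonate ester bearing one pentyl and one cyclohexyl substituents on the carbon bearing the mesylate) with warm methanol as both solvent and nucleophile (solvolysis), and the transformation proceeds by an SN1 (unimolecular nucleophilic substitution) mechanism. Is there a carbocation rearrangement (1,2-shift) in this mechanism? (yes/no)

yes

The first-formed carbocation is secondary.
The adjacent cyclohexyl carbon already bears 2 other carbon substituents and has a hydrogen to migrate; after a 1,2-hydride shift from that carbon the positive charge sits on a tertiary centre.
Tertiary is more stable than secondary, so the shift occurs.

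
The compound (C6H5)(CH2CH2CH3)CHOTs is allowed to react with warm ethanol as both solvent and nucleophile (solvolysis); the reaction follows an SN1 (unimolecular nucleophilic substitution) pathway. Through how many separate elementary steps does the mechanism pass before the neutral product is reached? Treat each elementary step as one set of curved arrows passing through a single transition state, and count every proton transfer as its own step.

Step 1: Unassisted departure of TsO⁻ (taking the C–O bonding pair) generates a secondary carbocation.
(No 1,2-shift: no single shift to an adjacent carbon would give a more stable cation.)
Step 2: CH3CH2OH donates an oxygen lone pair into the empty p orbital of the cation, giving a protonated ether (an oxonium ion).
Step 3: A second solvent molecule removes the proton on oxygen, giving the neutral ether product.
Total: 3 elementary steps.

3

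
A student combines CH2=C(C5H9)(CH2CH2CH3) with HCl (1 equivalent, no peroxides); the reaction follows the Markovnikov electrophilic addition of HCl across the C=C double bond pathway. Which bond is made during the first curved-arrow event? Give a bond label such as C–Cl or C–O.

Step 1: The π electrons of the C=C bond attack a proton of HCl; Markovnikov addition places the new C–H on the less-substituted alkene carbon, so the positive charge ends up on the more-substituted carbon — a tertiary carbocation. The H–Cl bond breaks heterolytically, releasing Cl⁻.
The bond formed in this step is the C–H bond.

C–H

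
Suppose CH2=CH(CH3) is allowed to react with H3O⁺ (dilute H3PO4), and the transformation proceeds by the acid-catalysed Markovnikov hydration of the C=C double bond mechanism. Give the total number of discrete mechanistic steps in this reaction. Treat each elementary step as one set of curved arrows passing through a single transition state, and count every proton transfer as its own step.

Step 1: Protonation of the alkene by H3O⁺: the π bond acts as the nucleophile and picks up H⁺, giving the more stable (Markovnikov) secondary carbocation. H2O is released.
(No 1,2-shift: no single shift to an adjacent carbon would give a more stable cation.)
Step 2: Nucleophilic capture of the cation by H2O produces the protonated alcohol (an oxonium ion).
Step 3: Proton transfer from the O–H of the oxonium ion to H2O completes the catalytic cycle and yields the alcohol.
Total: 3 elementary steps.

3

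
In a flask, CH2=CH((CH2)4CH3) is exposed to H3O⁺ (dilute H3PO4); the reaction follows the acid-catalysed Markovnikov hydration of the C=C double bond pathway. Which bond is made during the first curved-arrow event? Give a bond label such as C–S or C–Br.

C–H

Step 1: The π electrons of the C=C bond attack a proton of H3O⁺; Markovnikov addition places the new C–H on the less-substituted alkene carbon, so the positive charge ends up on the more-substituted carbon — a secondary carbocation. H2O is released.
The bond formed in this step is the C–H bond.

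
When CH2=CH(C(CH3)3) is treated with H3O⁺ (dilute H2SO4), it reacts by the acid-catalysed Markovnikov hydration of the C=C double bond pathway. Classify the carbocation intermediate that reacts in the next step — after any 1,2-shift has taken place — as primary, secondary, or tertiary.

Step 1: Electrophilic addition begins with the π(C=C) electrons forming a bond to the proton of H3O⁺. Following Markovnikov's rule, the resulting cation is secondary. H2O is released.
Step 2: Carbocation rearrangement: a 1,2-methyl shift from the adjacent tert-butyl carbon converts the initially-formed secondary cation into the more stable tertiary cation.
The cation rearranges from secondary to tertiary via a 1,2-methyl shift from the adjacent tert-butyl carbon; the tertiary cation is what reacts next.

tertiary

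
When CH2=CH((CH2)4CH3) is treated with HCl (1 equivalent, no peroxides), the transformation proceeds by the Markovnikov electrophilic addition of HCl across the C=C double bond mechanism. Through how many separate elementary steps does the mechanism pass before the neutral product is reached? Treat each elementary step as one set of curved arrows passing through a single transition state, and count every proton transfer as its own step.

Step 1: Protonation of the alkene by HCl: the π bond acts as the nucleophile and picks up H⁺, giving the more stable (Markovnikov) secondary carbocation. The H–Cl bond breaks heterolytically, releasing Cl⁻.
(No 1,2-shift: no single shift to an adjacent carbon would give a more stable cation.)
Step 2: Cl⁻ captures the cation: a lone pair on Cl⁻ fills the empty p orbital, producing the alkyl halide product.
Total: 2 elementary steps.

2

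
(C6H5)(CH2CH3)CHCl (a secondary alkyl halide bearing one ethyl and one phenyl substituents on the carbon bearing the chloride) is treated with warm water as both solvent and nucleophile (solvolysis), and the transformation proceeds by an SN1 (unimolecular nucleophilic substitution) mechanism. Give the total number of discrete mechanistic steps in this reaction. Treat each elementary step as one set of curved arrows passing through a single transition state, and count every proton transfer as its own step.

Step 1: Ionisation: the C–Cl σ-bond cleaves heterolytically; both bonding electrons depart with Cl⁻, leaving a secondary carbocation at the α-carbon.
(No 1,2-shift: no single shift to an adjacent carbon would give a more stable cation.)
Step 2: A lone pair on the oxygen of H2O attacks the carbocation, forming a new C–O σ-bond and an oxonium ion.
Step 3: A second solvent molecule removes the proton on oxygen, giving the neutral alcohol product.
Total: 3 elementary steps.

3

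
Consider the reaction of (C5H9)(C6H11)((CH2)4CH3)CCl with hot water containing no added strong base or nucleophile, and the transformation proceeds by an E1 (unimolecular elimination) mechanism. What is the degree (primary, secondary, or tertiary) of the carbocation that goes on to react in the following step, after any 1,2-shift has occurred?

tertiary

Step 1: Ionisation: the C–Cl σ-bond cleaves heterolytically; both bonding electrons depart with Cl⁻, leaving a tertiary carbocation at the α-carbon.
No single 1,2-shift to an adjacent carbon would give a more-substituted cation, so no rearrangement occurs.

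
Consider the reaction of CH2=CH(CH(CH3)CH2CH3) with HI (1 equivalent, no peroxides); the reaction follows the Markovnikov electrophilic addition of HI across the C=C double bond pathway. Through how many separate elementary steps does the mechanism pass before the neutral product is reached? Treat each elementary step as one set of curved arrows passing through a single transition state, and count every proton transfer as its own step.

Step 1: The π electrons of the C=C bond attack a proton of HI; Markovnikov addition places the new C–H on the less-substituted alkene carbon, so the positive charge ends up on the more-substituted carbon — a secondary carbocation. The H–I bond breaks heterolytically, releasing I⁻.
Step 2: A 1,2-hydride shift from the adjacent sec-butyl carbon moves the positive charge from the secondary centre to an adjacent carbon, generating a more stable tertiary carbocation.
Step 3: Nucleophilic attack by I⁻ on the carbocation completes the addition, giving R–I.
Total: 3 elementary steps.

3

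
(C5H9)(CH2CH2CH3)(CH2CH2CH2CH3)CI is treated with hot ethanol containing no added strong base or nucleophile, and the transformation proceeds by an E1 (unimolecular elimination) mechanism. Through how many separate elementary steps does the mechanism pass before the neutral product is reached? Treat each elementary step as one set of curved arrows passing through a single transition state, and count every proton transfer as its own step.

2

Step 1: Rate-determining heterolysis of the C–I bond gives I⁻ and a tertiary carbocation.
(No 1,2-shift: no single shift to an adjacent carbon would give a more stable cation.)
Step 2: A weak base (an ethanol molecule from the solvent) removes a proton from a carbon adjacent to the cationic centre; the electrons of that C–H bond become the new π(C=C) bond, giving the alkene.
Total: 2 elementary steps.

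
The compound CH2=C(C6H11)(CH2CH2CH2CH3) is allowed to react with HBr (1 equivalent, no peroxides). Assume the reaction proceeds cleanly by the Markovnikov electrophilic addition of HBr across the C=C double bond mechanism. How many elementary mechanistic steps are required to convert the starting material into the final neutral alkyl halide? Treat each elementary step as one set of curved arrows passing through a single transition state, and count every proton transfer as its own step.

2

Step 1: The π electrons of the C=C bond attack a proton of HBr; Markovnikov addition places the new C–H on the less-substituted alkene carbon, so the positive charge ends up on the more-substituted carbon — a tertiary carbocation. The H–Br bond breaks heterolytically, releasing Br⁻.
(No 1,2-shift: no single shift to an adjacent carbon would give a more stable cation.)
Step 2: Nucleophilic attack by Br⁻ on the carbocation completes the addition, giving R–Br.
Total: 2 elementary steps.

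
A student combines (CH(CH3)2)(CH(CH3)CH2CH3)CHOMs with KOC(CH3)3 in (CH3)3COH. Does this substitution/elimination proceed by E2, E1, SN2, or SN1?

E2

Conditions: a strong/bulky base with a secondary substrate bearing a β-hydrogen.
These conditions are the textbook signature of the E2 pathway.
A strong (often hindered) base removes a β-H in concert with loss of the leaving group — bimolecular elimination.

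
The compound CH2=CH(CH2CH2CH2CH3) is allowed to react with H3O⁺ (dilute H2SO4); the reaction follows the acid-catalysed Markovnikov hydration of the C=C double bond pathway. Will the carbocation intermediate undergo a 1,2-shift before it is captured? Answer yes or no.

no

The first-formed carbocation is secondary.
No single 1,2-shift to an adjacent carbon would produce a more-substituted cation than the one already present, so no rearrangement occurs.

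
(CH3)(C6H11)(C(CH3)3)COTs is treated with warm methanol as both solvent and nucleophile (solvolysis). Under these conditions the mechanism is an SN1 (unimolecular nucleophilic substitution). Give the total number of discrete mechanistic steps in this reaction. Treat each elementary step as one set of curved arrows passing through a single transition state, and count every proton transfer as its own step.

3

Step 1: Rate-determining heterolysis of the C–O bond gives TsO⁻ and a tertiary carbocation.
(No 1,2-shift: no single shift to an adjacent carbon would give a more stable cation.)
Step 2: A lone pair on the oxygen of CH3OH attacks the carbocation, forming a new C–O σ-bond and an oxonium ion.
Step 3: Proton transfer from the O–H of the oxonium ion to a solvent molecule delivers the neutral ether.
Total: 3 elementary steps.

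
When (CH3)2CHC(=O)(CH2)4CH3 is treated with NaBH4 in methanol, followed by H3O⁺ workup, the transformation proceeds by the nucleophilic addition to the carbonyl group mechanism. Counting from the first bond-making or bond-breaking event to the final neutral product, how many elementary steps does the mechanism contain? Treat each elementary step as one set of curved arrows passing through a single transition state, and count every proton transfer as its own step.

Step 1: A lone pair / filled orbital on H⁻ (delivered from BH4⁻) attacks the electrophilic carbonyl carbon; the π(C=O) electrons shift onto oxygen, producing a tetrahedral alkoxide intermediate.
Step 2: Protonation of the alkoxide by H3O⁺ workup furnishes an alcohol.
Total: 2 elementary steps.

2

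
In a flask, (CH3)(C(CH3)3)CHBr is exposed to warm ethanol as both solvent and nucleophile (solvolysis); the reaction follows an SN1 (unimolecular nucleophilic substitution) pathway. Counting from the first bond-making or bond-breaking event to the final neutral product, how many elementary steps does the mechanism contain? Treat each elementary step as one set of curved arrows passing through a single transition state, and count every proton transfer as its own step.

4

Step 1: The C–Br bond breaks with both electrons going to the bromide; Br⁻ leaves and a secondary carbocation remains.
Step 2: A methyl group with its bonding pair migrates from the adjacent tert-butyl carbon to the cationic centre — a 1,2-methyl shift — upgrading the secondary cation to a tertiary one.
Step 3: A lone pair on the oxygen of CH3CH2OH attacks the carbocation, forming a new C–O σ-bond and an oxonium ion.
Step 4: A second solvent molecule removes the proton on oxygen, giving the neutral ether product.
Total: 4 elementary steps.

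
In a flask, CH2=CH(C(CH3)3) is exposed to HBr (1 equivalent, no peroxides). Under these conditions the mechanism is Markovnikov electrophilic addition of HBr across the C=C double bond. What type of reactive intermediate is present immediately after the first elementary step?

Step 1: Protonation of the alkene by HBr: the π bond acts as the nucleophile and picks up H⁺, giving the more stable (Markovnikov) secondary carbocation. The H–Br bond breaks heterolytically, releasing Br⁻.
After step 1 the species present is a secondary carbocation.

secondary carbocation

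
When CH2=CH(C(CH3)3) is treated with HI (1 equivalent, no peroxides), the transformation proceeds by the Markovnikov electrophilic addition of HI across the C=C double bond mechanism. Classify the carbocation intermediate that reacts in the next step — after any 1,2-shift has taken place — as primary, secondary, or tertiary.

Step 1: Protonation of the alkene by HI: the π bond acts as the nucleophile and picks up H⁺, giving the more stable (Markovnikov) secondary carbocation. The H–I bond breaks heterolytically, releasing I⁻.
Step 2: A 1,2-methyl shift from the adjacent tert-butyl carbon moves the positive charge from the secondary centre to an adjacent carbon, generating a more stable tertiary carbocation.
The cation rearranges from secondary to tertiary via a 1,2-methyl shift from the adjacent tert-butyl carbon; the tertiary cation is what reacts next.

tertiary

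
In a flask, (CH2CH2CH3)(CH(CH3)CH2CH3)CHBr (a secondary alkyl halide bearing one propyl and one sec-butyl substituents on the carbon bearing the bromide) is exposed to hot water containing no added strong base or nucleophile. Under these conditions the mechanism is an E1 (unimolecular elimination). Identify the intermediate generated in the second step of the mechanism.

tertiary carbocation

Step 1: The C–Br bond breaks with both electrons going to the bromide; Br⁻ leaves and a secondary carbocation remains.
Step 2: A 1,2-hydride shift from the adjacent sec-butyl carbon moves the positive charge from the secondary centre to an adjacent carbon, generating a more stable tertiary carbocation.
After step 2 the species present is a tertiary carbocation.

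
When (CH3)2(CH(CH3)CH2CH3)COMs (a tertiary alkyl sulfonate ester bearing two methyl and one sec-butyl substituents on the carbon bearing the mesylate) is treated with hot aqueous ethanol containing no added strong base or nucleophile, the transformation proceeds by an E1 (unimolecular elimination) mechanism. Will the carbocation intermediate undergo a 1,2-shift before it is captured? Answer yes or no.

The first-formed carbocation is tertiary.
No single 1,2-shift to an adjacent carbon would produce a more-substituted cation than the one already present, so no rearrangement occurs.

no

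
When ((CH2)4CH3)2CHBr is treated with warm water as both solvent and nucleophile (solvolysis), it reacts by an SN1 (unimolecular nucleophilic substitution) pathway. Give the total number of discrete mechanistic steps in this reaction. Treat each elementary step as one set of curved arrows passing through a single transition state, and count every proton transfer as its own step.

Step 1: Ionisation: the C–Br σ-bond cleaves heterolytically; both bonding electrons depart with Br⁻, leaving a secondary carbocation at the α-carbon.
(No 1,2-shift: no single shift to an adjacent carbon would give a more stable cation.)
Step 2: A lone pair on the oxygen of H2O attacks the carbocation, forming a new C–O σ-bond and an oxonium ion.
Step 3: Deprotonation of the oxonium oxygen by solvent water yields the neutral alcohol.
Total: 3 elementary steps.

3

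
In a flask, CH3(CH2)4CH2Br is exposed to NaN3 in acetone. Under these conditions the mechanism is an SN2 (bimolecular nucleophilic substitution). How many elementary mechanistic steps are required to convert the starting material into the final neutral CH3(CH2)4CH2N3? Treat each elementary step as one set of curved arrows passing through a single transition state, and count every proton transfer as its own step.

1

Step 1: Backside attack by N3⁻ on the carbon bearing the bromide: the new C–N bond forms as the C–Br bond breaks, with Walden inversion at carbon.
Total: 1 elementary step.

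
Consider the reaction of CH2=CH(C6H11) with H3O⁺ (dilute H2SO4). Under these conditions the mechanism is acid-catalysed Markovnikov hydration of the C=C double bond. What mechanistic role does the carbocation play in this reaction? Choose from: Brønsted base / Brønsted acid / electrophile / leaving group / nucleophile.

electrophile

Step 3: A lone pair on the oxygen of H2O attacks the carbocation, forming a C–O bond and an oxonium ion (a protonated alcohol).
The carbocation accepts an electron pair into an empty or π* orbital — it is the electrophile.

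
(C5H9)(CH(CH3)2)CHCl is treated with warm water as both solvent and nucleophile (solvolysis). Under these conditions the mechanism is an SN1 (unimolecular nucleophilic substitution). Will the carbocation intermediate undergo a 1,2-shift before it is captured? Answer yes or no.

yes

The first-formed carbocation is secondary.
The adjacent cyclopentyl carbon already bears 2 other carbon substituents and has a hydrogen to migrate; after a 1,2-hydride shift from that carbon the positive charge sits on a tertiary centre.
Tertiary is more stable than secondary, so the shift occurs.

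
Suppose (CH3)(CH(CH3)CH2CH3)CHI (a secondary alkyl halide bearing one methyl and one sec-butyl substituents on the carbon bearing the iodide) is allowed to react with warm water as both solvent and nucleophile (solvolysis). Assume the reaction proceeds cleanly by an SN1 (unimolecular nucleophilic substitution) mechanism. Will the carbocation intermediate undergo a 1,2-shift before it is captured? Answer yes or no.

yes

The first-formed carbocation is secondary.
The adjacent sec-butyl carbon already bears 2 other carbon substituents and has a hydrogen to migrate; after a 1,2-hydride shift from that carbon the positive charge sits on a tertiary centre.
Tertiary is more stable than secondary, so the shift occurs.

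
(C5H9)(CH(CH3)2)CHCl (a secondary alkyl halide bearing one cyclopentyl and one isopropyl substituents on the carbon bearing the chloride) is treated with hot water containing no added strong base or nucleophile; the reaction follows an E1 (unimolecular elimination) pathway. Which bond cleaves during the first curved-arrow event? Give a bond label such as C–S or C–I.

C–Cl

Step 1: Unassisted departure of Cl⁻ (taking the C–Cl bonding pair) generates a secondary carbocation.
The bond broken in this step is the C–Cl bond.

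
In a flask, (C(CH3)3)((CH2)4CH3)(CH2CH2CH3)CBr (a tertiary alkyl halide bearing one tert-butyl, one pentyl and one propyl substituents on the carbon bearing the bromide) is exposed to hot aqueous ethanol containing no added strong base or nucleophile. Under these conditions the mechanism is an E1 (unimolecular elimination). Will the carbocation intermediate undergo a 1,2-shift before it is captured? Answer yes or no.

The first-formed carbocation is tertiary.
No single 1,2-shift to an adjacent carbon would produce a more-substituted cation than the one already present, so no rearrangement occurs.

no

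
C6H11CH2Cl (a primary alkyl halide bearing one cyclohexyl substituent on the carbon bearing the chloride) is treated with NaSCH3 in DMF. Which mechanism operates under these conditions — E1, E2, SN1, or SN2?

SN2

Conditions: a primary substrate with a strong nucleophile in the polar aprotic solvent DMF.
These conditions are the textbook signature of the SN2 pathway.
An unhindered substrate with a strong nucleophile in a polar aprotic solvent favours one-step backside displacement.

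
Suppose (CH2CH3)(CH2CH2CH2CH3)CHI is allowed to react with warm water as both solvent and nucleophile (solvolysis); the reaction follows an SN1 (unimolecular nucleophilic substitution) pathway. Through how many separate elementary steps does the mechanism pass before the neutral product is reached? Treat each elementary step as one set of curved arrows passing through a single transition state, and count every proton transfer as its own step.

Step 1: The C–I bond breaks with both electrons going to the iodide; I⁻ leaves and a secondary carbocation remains.
(No 1,2-shift: no single shift to an adjacent carbon would give a more stable cation.)
Step 2: Nucleophilic capture: the oxygen of H2O bonds to the cationic carbon, producing an oxonium-ion intermediate.
Step 3: Proton transfer from the O–H of the oxonium ion to a solvent molecule delivers the neutral alcohol.
Total: 3 elementary steps.

3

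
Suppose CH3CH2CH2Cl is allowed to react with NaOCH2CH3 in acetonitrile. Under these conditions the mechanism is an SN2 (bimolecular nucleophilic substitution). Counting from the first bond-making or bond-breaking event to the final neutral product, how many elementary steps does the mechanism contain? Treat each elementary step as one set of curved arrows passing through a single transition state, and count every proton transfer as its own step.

1

Step 1: CH3CH2O⁻ attacks the back face of the α-carbon while Cl⁻ departs with the C–Cl bonding pair — a single concerted displacement through a pentacoordinate transition state.
Total: 1 elementary step.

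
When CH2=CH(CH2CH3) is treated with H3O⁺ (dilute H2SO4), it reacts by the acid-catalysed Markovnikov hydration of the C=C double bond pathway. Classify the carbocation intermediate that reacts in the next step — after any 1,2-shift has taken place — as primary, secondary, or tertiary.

secondary

Step 1: Electrophilic addition begins with the π(C=C) electrons forming a bond to the proton of H3O⁺. Following Markovnikov's rule, the resulting cation is secondary. H2O is released.
No single 1,2-shift to an adjacent carbon would give a more-substituted cation, so no rearrangement occurs.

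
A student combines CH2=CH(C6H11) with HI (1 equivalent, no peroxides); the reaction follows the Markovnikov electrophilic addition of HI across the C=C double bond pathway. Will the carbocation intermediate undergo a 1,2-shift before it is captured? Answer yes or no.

The first-formed carbocation is secondary.
The adjacent cyclohexyl carbon already bears 2 other carbon substituents and has a hydrogen to migrate; after a 1,2-hydride shift from that carbon the positive charge sits on a tertiary centre.
Tertiary is more stable than secondary, so the shift occurs.

yes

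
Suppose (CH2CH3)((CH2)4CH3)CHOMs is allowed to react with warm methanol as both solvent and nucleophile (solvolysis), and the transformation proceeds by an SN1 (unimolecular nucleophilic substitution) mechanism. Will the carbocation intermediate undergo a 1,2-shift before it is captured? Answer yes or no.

no

The first-formed carbocation is secondary.
No single 1,2-shift to an adjacent carbon would produce a more-substituted cation than the one already present, so no rearrangement occurs.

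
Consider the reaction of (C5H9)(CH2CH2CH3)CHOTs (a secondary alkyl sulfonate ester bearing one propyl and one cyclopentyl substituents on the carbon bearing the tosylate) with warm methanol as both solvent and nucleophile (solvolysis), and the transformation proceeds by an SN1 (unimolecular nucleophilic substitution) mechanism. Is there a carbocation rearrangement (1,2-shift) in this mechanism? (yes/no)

The first-formed carbocation is secondary.
The adjacent cyclopentyl carbon already bears 2 other carbon substituents and has a hydrogen to migrate; after a 1,2-hydride shift from that carbon the positive charge sits on a tertiary centre.
Tertiary is more stable than secondary, so the shift occurs.

yes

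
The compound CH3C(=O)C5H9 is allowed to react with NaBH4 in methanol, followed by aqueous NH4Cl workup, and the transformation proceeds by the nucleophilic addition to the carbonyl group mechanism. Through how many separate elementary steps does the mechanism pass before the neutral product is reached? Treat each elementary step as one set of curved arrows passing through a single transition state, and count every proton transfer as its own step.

2

Step 1: A lone pair / filled orbital on H⁻ (delivered from BH4⁻) attacks the electrophilic carbonyl carbon; the π(C=O) electrons shift onto oxygen, producing a tetrahedral alkoxide intermediate.
Step 2: On aqueous NH4Cl workup the alkoxide oxygen is protonated, giving an alcohol.
Total: 2 elementary steps.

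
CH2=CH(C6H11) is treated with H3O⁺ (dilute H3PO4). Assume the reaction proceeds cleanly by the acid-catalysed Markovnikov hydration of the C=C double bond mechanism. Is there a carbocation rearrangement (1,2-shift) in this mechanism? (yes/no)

yes

The first-formed carbocation is secondary.
The adjacent cyclohexyl carbon already bears 2 other carbon substituents and has a hydrogen to migrate; after a 1,2-hydride shift from that carbon the positive charge sits on a tertiary centre.
Tertiary is more stable than secondary, so the shift occurs.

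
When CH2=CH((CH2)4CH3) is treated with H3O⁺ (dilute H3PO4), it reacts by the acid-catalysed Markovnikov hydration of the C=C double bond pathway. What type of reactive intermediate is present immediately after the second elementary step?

oxonium ion

Step 1: Electrophilic addition begins with the π(C=C) electrons forming a bond to the proton of H3O⁺. Following Markovnikov's rule, the resulting cation is secondary. H2O is released.
Step 2: Water acts as the nucleophile: an oxygen lone pair bonds to the cationic carbon, giving an oxonium-ion intermediate.
After step 2 the species present is an oxonium ion.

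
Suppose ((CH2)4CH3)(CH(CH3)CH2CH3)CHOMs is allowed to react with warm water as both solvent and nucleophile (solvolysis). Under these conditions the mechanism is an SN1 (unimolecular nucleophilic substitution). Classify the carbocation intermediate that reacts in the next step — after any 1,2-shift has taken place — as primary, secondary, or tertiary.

Step 1: Ionisation: the C–O σ-bond cleaves heterolytically; both bonding electrons depart with MsO⁻, leaving a secondary carbocation at the α-carbon.
Step 2: Carbocation rearrangement: a 1,2-hydride shift from the adjacent sec-butyl carbon converts the initially-formed secondary cation into the more stable tertiary cation.
The cation rearranges from secondary to tertiary via a 1,2-hydride shift from the adjacent sec-butyl carbon; the tertiary cation is what reacts next.

tertiary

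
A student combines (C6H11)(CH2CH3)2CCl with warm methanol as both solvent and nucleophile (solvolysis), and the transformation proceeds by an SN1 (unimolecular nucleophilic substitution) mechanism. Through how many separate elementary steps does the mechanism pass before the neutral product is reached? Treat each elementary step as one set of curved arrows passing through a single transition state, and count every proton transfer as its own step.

3

Step 1: Ionisation: the C–Cl σ-bond cleaves heterolytically; both bonding electrons depart with Cl⁻, leaving a tertiary carbocation at the α-carbon.
(No 1,2-shift: no single shift to an adjacent carbon would give a more stable cation.)
Step 2: A lone pair on the oxygen of CH3OH attacks the carbocation, forming a new C–O σ-bond and an oxonium ion.
Step 3: Proton transfer from the O–H of the oxonium ion to a solvent molecule delivers the neutral ether.
Total: 3 elementary steps.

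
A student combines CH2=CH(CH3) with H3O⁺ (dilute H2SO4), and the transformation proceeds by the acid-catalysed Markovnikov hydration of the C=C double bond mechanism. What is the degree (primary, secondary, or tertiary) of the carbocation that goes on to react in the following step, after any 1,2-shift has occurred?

Step 1: Electrophilic addition begins with the π(C=C) electrons forming a bond to the proton of H3O⁺. Following Markovnikov's rule, the resulting cation is secondary. H2O is released.
No single 1,2-shift to an adjacent carbon would give a more-substituted cation, so no rearrangement occurs.

secondary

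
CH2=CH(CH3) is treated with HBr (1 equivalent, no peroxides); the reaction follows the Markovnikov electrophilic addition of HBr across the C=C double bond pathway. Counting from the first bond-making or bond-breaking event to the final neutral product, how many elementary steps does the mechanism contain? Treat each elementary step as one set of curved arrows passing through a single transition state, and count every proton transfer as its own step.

2

Step 1: Electrophilic addition begins with the π(C=C) electrons forming a bond to the proton of HBr. Following Markovnikov's rule, the resulting cation is secondary. The H–Br bond breaks heterolytically, releasing Br⁻.
(No 1,2-shift: no single shift to an adjacent carbon would give a more stable cation.)
Step 2: The Br⁻ anion donates a lone pair to the carbocation, forming the new C–Br σ-bond and giving the neutral alkyl halide.
Total: 2 elementary steps.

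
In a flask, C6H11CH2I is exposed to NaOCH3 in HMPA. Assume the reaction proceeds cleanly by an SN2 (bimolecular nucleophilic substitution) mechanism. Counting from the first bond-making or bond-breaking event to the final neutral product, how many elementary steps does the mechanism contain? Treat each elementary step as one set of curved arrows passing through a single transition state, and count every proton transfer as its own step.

1

Step 1: Backside attack by CH3O⁻ on the carbon bearing the iodide: the new C–O bond forms as the C–I bond breaks, with Walden inversion at carbon.
Total: 1 elementary step.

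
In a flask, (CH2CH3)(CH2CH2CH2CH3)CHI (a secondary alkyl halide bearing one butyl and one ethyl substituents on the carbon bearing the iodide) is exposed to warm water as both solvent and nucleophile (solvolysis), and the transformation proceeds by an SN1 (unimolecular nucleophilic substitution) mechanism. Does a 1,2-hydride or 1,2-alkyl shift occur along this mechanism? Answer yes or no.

no

The first-formed carbocation is secondary.
No single 1,2-shift to an adjacent carbon would produce a more-substituted cation than the one already present, so no rearrangement occurs.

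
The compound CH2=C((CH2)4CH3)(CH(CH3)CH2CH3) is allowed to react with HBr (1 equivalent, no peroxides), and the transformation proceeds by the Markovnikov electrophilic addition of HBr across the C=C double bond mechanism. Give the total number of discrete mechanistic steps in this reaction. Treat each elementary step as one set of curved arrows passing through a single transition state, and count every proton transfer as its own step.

2

Step 1: The π electrons of the C=C bond attack a proton of HBr; Markovnikov addition places the new C–H on the less-substituted alkene carbon, so the positive charge ends up on the more-substituted carbon — a tertiary carbocation. The H–Br bond breaks heterolytically, releasing Br⁻.
(No 1,2-shift: no single shift to an adjacent carbon would give a more stable cation.)
Step 2: Br⁻ captures the cation: a lone pair on Br⁻ fills the empty p orbital, producing the alkyl halide product.
Total: 2 elementary steps.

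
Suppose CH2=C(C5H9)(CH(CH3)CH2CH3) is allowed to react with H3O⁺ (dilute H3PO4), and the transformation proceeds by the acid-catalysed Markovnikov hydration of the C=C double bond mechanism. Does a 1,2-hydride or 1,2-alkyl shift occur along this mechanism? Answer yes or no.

The first-formed carbocation is tertiary.
No single 1,2-shift to an adjacent carbon would produce a more-substituted cation than the one already present, so no rearrangement occurs.

no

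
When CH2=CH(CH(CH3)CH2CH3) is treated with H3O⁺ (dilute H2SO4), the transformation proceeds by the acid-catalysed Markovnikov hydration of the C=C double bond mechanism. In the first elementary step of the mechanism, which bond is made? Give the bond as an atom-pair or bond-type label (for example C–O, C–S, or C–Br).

Step 1: The π electrons of the C=C bond attack a proton of H3O⁺; Markovnikov addition places the new C–H on the less-substituted alkene carbon, so the positive charge ends up on the more-substituted carbon — a secondary carbocation. H2O is released.
The bond formed in this step is the C–H bond.

C–H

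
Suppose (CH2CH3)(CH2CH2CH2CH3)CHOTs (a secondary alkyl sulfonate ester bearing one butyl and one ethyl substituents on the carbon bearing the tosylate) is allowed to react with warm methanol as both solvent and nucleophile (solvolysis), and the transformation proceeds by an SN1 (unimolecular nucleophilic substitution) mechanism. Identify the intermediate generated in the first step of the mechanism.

secondary carbocation

Step 1: Unassisted departure of TsO⁻ (taking the C–O bonding pair) generates a secondary carbocation.
After step 1 the species present is a secondary carbocation.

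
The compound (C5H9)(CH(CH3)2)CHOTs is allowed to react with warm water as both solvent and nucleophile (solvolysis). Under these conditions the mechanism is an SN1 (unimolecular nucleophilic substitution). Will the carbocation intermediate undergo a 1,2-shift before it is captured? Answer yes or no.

The first-formed carbocation is secondary.
The adjacent cyclopentyl carbon already bears 2 other carbon substituents and has a hydrogen to migrate; after a 1,2-hydride shift from that carbon the positive charge sits on a tertiary centre.
Tertiary is more stable than secondary, so the shift occurs.

yes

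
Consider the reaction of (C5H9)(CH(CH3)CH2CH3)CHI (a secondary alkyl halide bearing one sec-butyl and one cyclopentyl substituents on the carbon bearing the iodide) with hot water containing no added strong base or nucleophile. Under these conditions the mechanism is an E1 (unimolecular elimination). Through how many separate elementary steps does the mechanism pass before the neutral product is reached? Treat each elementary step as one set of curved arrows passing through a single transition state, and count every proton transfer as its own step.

Step 1: The C–I bond breaks with both electrons going to the iodide; I⁻ leaves and a secondary carbocation remains.
Step 2: A 1,2-hydride shift from the adjacent sec-butyl carbon moves the positive charge from the secondary centre to an adjacent carbon, generating a more stable tertiary carbocation.
Step 3: A weak base (a water molecule from the solvent) removes a proton from a carbon adjacent to the cationic centre; the electrons of that C–H bond become the new π(C=C) bond, giving the alkene.
Total: 3 elementary steps.

3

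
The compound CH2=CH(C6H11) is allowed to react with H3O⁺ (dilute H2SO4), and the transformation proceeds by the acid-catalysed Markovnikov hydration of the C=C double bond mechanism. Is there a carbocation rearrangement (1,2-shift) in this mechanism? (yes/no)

The first-formed carbocation is secondary.
The adjacent cyclohexyl carbon already bears 2 other carbon substituents and has a hydrogen to migrate; after a 1,2-hydride shift from that carbon the positive charge sits on a tertiary centre.
Tertiary is more stable than secondary, so the shift occurs.

yes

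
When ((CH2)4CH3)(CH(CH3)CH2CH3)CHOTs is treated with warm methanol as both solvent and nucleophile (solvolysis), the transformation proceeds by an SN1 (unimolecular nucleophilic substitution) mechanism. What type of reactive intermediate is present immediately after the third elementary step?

Step 1: Rate-determining heterolysis of the C–O bond gives TsO⁻ and a secondary carbocation.
Step 2: A 1,2-hydride shift from the adjacent sec-butyl carbon moves the positive charge from the secondary centre to an adjacent carbon, generating a more stable tertiary carbocation.
Step 3: Nucleophilic capture: the oxygen of CH3OH bonds to the cationic carbon, producing an oxonium-ion intermediate.
After step 3 the species present is an oxonium ion.

oxonium ion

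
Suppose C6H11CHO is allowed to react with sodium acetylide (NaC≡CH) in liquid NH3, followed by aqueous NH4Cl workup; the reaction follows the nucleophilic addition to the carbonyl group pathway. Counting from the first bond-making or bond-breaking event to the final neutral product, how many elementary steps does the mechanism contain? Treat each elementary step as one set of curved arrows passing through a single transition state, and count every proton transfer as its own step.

Step 1: A lone pair / filled orbital on HC≡C⁻ attacks the electrophilic carbonyl carbon; the π(C=O) electrons shift onto oxygen, producing a tetrahedral alkoxide intermediate.
Step 2: Protonation of the alkoxide by aqueous NH4Cl workup furnishes a propargyl alcohol.
Total: 2 elementary steps.

2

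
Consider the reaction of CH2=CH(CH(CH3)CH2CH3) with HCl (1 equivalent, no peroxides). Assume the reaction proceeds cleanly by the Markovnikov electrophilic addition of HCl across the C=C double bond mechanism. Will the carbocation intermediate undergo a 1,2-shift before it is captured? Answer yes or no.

yes

The first-formed carbocation is secondary.
The adjacent sec-butyl carbon already bears 2 other carbon substituents and has a hydrogen to migrate; after a 1,2-hydride shift from that carbon the positive charge sits on a tertiary centre.
Tertiary is more stable than secondary, so the shift occurs.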